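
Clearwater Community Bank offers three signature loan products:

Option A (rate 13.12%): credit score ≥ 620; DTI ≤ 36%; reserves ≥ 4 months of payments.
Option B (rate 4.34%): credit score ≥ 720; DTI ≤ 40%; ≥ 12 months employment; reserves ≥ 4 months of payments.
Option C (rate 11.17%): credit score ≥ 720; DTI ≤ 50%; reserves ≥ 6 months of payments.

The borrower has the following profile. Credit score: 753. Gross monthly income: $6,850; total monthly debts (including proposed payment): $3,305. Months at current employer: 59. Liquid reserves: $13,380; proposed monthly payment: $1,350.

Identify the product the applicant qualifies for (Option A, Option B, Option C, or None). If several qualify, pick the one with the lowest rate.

DTI = 3,305/6,850 = 48.2%.
Reserves = 13,380/1,350 = 9.9 months.
Option A: score 753 ≥ 620; DTI 48.2% > 36%; reserves 9.9 ≥ 4 mo → does not qualify.
Option B: score 753 ≥ 720; DTI 48.2% > 40%; employment 59 ≥ 12 mo; reserves 9.9 ≥ 4 mo → does not qualify.
Option C: score 753 ≥ 720; DTI 48.2% ≤ 50%; reserves 9.9 ≥ 6 mo → qualifies.

Option C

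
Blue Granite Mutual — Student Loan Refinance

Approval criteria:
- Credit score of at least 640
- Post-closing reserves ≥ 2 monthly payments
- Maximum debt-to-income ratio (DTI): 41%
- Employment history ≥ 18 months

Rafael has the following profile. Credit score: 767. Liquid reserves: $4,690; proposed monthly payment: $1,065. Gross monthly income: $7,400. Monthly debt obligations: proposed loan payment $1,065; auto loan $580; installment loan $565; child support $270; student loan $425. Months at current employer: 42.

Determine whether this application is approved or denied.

Credit score 767 ≥ 640 (meets)
Reserves = 4,690/1,065 = 4.4 months ≥ 2
Total monthly debts = (1,065 + 580 + 565 + 270 + 425) = 2,905. DTI = 2,905/7,400 = 39.3% ≤ 41%
Employment 42 ≥ 18 months
All criteria satisfied.

Approved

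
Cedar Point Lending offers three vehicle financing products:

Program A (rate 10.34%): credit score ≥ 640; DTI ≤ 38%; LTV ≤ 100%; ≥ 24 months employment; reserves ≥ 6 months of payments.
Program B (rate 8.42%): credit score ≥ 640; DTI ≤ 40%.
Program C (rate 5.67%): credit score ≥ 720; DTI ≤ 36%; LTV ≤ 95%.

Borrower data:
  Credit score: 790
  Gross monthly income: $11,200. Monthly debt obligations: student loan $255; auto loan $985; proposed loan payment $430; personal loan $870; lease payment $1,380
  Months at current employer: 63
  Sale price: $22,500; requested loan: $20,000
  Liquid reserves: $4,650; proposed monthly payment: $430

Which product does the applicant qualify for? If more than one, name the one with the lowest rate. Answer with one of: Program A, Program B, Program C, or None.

Program C

Total debts = (255 + 985 + 430 + 870 + 1,380) = 3,920; DTI = 3,920/11,200 = 35%.
LTV = 20,000/22,500 = 88.9%.
Reserves = 4,650/430 = 10.8 months.
Program A: score 790 ≥ 640; DTI 35% ≤ 38%; LTV 88.9% ≤ 100%; employment 63 ≥ 24 mo; reserves 10.8 ≥ 6 mo → qualifies.
Program B: score 790 ≥ 640; DTI 35% ≤ 40% → qualifies.
Program C: score 790 ≥ 720; DTI 35% ≤ 36%; LTV 88.9% ≤ 95% → qualifies.
Qualifying: Program A, Program B, Program C. Lowest rate is 5.67% → Program C.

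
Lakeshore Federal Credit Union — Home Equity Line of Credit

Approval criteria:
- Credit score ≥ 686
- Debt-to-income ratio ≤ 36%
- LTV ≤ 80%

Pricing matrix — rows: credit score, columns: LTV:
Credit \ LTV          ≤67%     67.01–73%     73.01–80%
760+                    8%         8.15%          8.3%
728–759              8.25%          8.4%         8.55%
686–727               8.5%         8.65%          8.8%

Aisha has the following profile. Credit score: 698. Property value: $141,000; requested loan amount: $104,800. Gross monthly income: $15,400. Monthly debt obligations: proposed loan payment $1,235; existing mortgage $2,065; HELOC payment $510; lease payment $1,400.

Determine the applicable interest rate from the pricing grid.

8.8%

Credit score 698 ≥ 686; Total monthly debts = (1,235 + 2,065 + 510 + 1,400) = 5,210. DTI = 5,210/15,400 = 33.8% ≤ 36%
Loan-to-value = 104,800/141,000 = 74.3% — pass (80% max)
Credit 698 → row 686–727; LTV 74.3% → column 73.01–80%. Grid cell → 8.8%.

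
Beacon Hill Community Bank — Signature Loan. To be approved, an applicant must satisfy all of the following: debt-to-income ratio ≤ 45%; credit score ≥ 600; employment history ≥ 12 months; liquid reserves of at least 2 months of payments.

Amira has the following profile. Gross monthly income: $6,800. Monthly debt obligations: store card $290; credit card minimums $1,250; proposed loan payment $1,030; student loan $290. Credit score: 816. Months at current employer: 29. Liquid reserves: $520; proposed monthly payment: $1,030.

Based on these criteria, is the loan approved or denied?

Denied

Total monthly debts = (290 + 1,250 + 1,030 + 290) = 2,860. Debt-to-income = 2,860/6,800 = 42.1% — meets 45% limit
Credit score 816 ≥ 600 (meets)
Employment 29 ≥ 12 months
Reserves: 520 ÷ 1,030 = 0.5 months (below 2-month minimum)
Fails on reserves.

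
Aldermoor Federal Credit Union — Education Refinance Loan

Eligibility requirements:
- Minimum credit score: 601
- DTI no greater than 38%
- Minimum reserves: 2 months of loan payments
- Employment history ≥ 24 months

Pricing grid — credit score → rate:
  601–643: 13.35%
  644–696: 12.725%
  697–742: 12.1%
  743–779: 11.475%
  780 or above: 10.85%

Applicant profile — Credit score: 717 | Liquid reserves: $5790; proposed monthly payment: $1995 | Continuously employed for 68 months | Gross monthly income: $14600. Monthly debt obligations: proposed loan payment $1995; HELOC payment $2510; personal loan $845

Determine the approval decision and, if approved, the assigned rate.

Credit score 717 ≥ 601 (meets minimum)
Total monthly debts = (1,995 + 2,510 + 845) = 5,350. DTI = 5,350/14,600 = 36.6% ≤ 38%
Reserves: 5,790 ÷ 1,995 = 2.9 months (meets 2-month minimum)
Employment 68 ≥ 24 months
All requirements met. Score 717 falls in the 697–742 tier → 12.1%.

Approved at 12.1%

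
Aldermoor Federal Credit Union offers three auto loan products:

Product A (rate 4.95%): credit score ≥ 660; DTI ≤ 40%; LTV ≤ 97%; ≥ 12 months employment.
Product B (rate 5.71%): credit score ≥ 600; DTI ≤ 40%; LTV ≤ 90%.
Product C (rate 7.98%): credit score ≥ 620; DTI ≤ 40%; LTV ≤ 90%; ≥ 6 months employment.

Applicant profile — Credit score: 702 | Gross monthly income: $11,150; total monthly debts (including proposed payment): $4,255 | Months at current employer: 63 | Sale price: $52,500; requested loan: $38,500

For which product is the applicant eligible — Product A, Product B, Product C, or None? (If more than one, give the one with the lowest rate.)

DTI = 4,255/11,150 = 38.2%.
LTV = 38,500/52,500 = 73.3%.
Product A: score 702 ≥ 660; DTI 38.2% ≤ 40%; LTV 73.3% ≤ 97%; employment 63 ≥ 12 mo → qualifies.
Product B: score 702 ≥ 600; DTI 38.2% ≤ 40%; LTV 73.3% ≤ 90% → qualifies.
Product C: score 702 ≥ 620; DTI 38.2% ≤ 40%; LTV 73.3% ≤ 90%; employment 63 ≥ 6 mo → qualifies.
Qualifying: Product A, Product B, Product C. Lowest rate is 4.95% → Product A.

Product A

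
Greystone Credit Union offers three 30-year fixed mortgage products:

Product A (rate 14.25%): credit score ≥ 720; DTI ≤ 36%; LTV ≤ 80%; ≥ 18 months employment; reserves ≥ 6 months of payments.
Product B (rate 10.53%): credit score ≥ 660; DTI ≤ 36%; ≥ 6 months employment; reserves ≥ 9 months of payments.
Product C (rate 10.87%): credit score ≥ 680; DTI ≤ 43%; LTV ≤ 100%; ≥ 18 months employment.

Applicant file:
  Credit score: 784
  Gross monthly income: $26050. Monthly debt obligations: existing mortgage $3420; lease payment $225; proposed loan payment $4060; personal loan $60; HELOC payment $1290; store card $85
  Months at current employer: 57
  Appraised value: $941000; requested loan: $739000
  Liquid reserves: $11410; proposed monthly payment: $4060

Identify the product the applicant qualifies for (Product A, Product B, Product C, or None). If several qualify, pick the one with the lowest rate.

Total debts = (3,420 + 225 + 4,060 + 60 + 1,290 + 85) = 9,140; DTI = 9,140/26,050 = 35.1%.
LTV = 739,000/941,000 = 78.5%.
Reserves = 11,410/4,060 = 2.8 months.
Product A: score 784 ≥ 720; DTI 35.1% ≤ 36%; LTV 78.5% ≤ 80%; employment 57 ≥ 18 mo; reserves 2.8 < 6 mo → does not qualify.
Product B: score 784 ≥ 660; DTI 35.1% ≤ 36%; employment 57 ≥ 6 mo; reserves 2.8 < 9 mo → does not qualify.
Product C: score 784 ≥ 680; DTI 35.1% ≤ 43%; LTV 78.5% ≤ 100%; employment 57 ≥ 18 mo → qualifies.

Product C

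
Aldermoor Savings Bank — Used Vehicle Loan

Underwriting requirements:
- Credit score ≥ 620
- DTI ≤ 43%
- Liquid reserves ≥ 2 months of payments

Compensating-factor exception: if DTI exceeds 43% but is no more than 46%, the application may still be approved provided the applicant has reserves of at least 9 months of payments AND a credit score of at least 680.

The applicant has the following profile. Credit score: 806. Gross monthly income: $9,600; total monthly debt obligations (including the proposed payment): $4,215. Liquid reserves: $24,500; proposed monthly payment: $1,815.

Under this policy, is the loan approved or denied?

Approved

Credit score 806 ≥ 620 (meets base)
DTI: 4,215 ÷ 9,600 = 43.9%, over the 43% base limit.
Liquid reserves cover 24,500/1,815 = 13.5 months — ≥ 2 required
43.9% falls in the override range (43%–46%), so the compensating-factor test applies.
Reserves 13.5 ≥ 9 months; credit score 806 ≥ 680.
Both override conditions satisfied; DTI exception granted.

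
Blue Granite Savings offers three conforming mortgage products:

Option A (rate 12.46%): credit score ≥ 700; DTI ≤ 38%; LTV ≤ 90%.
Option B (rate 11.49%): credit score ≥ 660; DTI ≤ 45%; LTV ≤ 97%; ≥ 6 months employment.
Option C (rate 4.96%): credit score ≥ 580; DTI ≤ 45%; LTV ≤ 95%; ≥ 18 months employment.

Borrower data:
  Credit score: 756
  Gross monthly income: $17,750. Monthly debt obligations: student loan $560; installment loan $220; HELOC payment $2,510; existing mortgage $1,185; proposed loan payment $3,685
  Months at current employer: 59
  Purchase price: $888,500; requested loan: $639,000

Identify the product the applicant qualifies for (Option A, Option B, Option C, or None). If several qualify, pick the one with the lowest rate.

Total debts = (560 + 220 + 2,510 + 1,185 + 3,685) = 8,160; DTI = 8,160/17,750 = 46%.
LTV = 639,000/888,500 = 71.9%.
Option A: score 756 ≥ 700; DTI 46% > 38%; LTV 71.9% ≤ 90% → does not qualify.
Option B: score 756 ≥ 660; DTI 46% > 45%; LTV 71.9% ≤ 97%; employment 59 ≥ 6 mo → does not qualify.
Option C: score 756 ≥ 580; DTI 46% > 45%; LTV 71.9% ≤ 95%; employment 59 ≥ 18 mo → does not qualify.

None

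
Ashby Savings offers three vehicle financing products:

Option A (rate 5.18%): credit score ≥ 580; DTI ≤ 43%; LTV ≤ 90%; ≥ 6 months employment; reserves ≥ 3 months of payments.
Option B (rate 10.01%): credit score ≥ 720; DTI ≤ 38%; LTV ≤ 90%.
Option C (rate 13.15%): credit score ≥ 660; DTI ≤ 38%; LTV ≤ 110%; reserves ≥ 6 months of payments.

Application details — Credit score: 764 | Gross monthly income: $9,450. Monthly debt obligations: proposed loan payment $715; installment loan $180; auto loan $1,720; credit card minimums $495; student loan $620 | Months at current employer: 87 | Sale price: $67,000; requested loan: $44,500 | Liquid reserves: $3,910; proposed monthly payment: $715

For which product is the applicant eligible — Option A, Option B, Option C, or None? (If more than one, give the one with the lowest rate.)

Total debts = (715 + 180 + 1,720 + 495 + 620) = 3,730; DTI = 3,730/9,450 = 39.5%.
LTV = 44,500/67,000 = 66.4%.
Reserves = 3,910/715 = 5.5 months.
Option A: score 764 ≥ 580; DTI 39.5% ≤ 43%; LTV 66.4% ≤ 90%; employment 87 ≥ 6 mo; reserves 5.5 ≥ 3 mo → qualifies.
Option B: score 764 ≥ 720; DTI 39.5% > 38%; LTV 66.4% ≤ 90% → does not qualify.
Option C: score 764 ≥ 660; DTI 39.5% > 38%; LTV 66.4% ≤ 110%; reserves 5.5 < 6 mo → does not qualify.

Option A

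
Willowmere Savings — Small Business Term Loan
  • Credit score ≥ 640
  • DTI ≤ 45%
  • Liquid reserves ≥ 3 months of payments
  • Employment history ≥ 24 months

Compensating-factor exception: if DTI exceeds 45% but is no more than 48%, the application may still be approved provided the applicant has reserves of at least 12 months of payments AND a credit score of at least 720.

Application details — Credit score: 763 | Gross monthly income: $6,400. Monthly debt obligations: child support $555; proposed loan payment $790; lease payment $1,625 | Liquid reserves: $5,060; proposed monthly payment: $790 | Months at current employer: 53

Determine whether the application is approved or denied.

Denied

Credit score 763 ≥ 640 (meets base)
Total debts = (555 + 790 + 1,625) = 2,970. DTI: 2,970 ÷ 6,400 = 46.4%, over the 45% base limit.
Reserves: 5,060 ÷ 790 = 6.4 months (meets 3-month minimum)
Employment 53 ≥ 24 months
46.4% falls in the override range (45%–48%), so the compensating-factor test applies.
Reserves 6.4 < 12 months; credit score 763 ≥ 720.
Compensating-factor requirement not fully met.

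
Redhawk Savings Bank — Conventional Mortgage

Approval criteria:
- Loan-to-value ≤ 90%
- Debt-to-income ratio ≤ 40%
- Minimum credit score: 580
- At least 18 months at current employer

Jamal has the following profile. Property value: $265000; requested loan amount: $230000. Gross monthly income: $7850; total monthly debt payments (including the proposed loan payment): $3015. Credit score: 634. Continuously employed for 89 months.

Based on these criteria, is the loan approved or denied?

Approved

LTV = 230,000/265,000 = 86.8% ≤ 90%
DTI = 3,015/7,850 = 38.4% ≤ 40%
Credit score 634 ≥ 580 (meets)
Employment 89 ≥ 18 months
All criteria satisfied.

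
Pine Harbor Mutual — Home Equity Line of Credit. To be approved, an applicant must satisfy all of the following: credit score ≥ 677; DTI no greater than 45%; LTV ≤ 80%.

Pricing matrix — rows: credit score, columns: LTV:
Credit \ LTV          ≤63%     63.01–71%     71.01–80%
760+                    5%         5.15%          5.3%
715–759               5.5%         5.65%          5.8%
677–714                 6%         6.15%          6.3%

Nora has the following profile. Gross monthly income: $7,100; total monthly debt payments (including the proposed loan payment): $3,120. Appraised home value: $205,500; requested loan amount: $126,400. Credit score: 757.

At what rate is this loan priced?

Credit score 757 ≥ 677; Debt-to-income = 3,120/7,100 = 43.9% — meets 45% limit
LTV: 126,400 ÷ 205,500 = 61.5%, within 80% cap
Score 757 is in the 715–759 band; LTV 61.5% is in the ≤63% band → 5.5%.

5.5%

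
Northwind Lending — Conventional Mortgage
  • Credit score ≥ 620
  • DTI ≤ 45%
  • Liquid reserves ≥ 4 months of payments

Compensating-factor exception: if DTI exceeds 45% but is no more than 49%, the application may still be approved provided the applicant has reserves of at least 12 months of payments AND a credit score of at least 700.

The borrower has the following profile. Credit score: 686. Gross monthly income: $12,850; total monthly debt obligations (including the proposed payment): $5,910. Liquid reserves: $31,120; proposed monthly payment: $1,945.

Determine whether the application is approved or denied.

Credit score 686 ≥ 620 (meets base)
DTI: 5,910 ÷ 12,850 = 46%, over the 45% base limit.
Reserves = 31,120/1,945 = 16.0 months ≥ 4
DTI 46% is within the 45%–49% exception band; checking compensating factors.
Reserves 16.0 ≥ 12 months; credit score 686 < 700.
Compensating-factor requirement not fully met.

Denied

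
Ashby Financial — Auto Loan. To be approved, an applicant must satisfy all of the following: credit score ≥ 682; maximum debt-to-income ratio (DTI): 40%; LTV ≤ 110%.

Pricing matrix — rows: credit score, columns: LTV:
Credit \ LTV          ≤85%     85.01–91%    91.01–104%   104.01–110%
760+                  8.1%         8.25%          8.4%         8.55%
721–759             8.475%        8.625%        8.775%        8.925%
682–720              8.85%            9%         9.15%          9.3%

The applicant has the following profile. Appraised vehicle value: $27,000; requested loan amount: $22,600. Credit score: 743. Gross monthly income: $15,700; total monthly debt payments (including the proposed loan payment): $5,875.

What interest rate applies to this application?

Credit score 743 ≥ 682; DTI = 5,875/15,700 = 37.4% ≤ 40%
LTV: 22,600 ÷ 27,000 = 83.7%, within 110% cap
Row: 743 falls in 721–759. Column: 83.7% falls in ≤85%. Rate = 8.475%.

8.475%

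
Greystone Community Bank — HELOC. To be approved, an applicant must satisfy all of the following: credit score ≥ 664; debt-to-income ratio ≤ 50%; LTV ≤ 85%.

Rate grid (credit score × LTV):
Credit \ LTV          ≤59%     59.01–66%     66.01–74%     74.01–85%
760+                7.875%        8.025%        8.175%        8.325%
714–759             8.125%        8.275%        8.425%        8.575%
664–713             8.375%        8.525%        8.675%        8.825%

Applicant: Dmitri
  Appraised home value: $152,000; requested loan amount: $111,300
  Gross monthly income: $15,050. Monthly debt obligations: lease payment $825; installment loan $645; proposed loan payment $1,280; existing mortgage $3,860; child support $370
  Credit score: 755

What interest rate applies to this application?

8.425%

Credit score 755 ≥ 664; Total monthly debts = (825 + 645 + 1,280 + 3,860 + 370) = 6,980. DTI = 6,980/15,050 = 46.4% ≤ 50%
LTV = 111,300/152,000 = 73.2% ≤ 85%
Score 755 is in the 714–759 band; LTV 73.2% is in the 66.01–74% band → 8.425%.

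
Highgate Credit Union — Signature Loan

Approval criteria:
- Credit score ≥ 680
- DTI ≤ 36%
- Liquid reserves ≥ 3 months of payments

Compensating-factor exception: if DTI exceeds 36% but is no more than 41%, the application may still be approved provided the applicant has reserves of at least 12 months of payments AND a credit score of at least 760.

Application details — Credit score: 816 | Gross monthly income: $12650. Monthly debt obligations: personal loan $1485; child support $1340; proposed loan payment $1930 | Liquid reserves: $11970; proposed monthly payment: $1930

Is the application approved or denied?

Credit score 816 ≥ 680 (meets base)
Total debts = (1,485 + 1,340 + 1,930) = 4,755. DTI: 4,755 ÷ 12,650 = 37.6%, over the 36% base limit.
Reserves = 11,970/1,930 = 6.2 months ≥ 3
DTI 37.6% is within the 36%–41% exception band; checking compensating factors.
Reserves 6.2 < 12 months; credit score 816 ≥ 760.
Override conditions not both satisfied; exception does not apply.

Denied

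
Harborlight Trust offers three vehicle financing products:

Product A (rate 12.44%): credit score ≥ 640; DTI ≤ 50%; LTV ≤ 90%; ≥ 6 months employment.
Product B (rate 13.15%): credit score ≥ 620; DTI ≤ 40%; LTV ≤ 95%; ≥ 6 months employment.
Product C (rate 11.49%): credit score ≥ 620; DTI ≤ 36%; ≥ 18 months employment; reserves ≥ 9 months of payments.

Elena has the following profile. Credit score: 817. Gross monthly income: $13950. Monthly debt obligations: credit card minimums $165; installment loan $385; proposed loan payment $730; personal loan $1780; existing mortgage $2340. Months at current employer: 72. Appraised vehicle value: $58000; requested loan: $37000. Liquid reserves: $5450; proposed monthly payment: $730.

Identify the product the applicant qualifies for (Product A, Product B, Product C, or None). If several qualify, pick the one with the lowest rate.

Product A

Total debts = (165 + 385 + 730 + 1,780 + 2,340) = 5,400; DTI = 5,400/13,950 = 38.7%.
LTV = 37,000/58,000 = 63.8%.
Reserves = 5,450/730 = 7.5 months.
Product A: score 817 ≥ 640; DTI 38.7% ≤ 50%; LTV 63.8% ≤ 90%; employment 72 ≥ 6 mo → qualifies.
Product B: score 817 ≥ 620; DTI 38.7% ≤ 40%; LTV 63.8% ≤ 95%; employment 72 ≥ 6 mo → qualifies.
Product C: score 817 ≥ 620; DTI 38.7% > 36%; employment 72 ≥ 18 mo; reserves 7.5 < 9 mo → does not qualify.
Qualifying: Product A, Product B. Lowest rate is 12.44% → Product A.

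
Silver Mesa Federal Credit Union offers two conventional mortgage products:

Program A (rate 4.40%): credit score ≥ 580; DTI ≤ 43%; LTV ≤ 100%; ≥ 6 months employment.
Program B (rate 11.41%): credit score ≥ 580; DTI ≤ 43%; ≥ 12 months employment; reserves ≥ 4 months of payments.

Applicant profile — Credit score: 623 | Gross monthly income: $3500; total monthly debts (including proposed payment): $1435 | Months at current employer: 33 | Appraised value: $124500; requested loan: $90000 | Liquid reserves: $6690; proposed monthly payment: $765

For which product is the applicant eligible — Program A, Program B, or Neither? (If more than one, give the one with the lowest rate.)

DTI = 1,435/3,500 = 41%.
LTV = 90,000/124,500 = 72.3%.
Reserves = 6,690/765 = 8.7 months.
Program A: score 623 ≥ 580; DTI 41% ≤ 43%; LTV 72.3% ≤ 100%; employment 33 ≥ 6 mo → qualifies.
Program B: score 623 ≥ 580; DTI 41% ≤ 43%; employment 33 ≥ 12 mo; reserves 8.7 ≥ 4 mo → qualifies.
Qualifying: Program A, Program B. Lowest rate is 4.40% → Program A.

Program A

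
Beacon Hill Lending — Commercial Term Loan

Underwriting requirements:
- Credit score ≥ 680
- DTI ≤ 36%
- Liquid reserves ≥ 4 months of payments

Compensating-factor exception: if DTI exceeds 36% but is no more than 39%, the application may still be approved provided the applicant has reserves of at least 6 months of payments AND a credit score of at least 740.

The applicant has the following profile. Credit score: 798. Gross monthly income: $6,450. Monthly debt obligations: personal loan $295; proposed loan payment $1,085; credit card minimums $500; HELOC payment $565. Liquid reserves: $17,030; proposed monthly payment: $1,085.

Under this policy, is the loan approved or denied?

Approved

Credit score 798 ≥ 680 (meets base)
Total debts = (295 + 1,085 + 500 + 565) = 2,445. DTI: 2,445 ÷ 6,450 = 37.9%, over the 36% base limit.
Reserves = 17,030/1,085 = 15.7 months ≥ 4
37.9% falls in the override range (36%–39%), so the compensating-factor test applies.
Override check — reserves: 15.7 mo (ok); score: 798 (ok).
Both compensating conditions met → exception applies.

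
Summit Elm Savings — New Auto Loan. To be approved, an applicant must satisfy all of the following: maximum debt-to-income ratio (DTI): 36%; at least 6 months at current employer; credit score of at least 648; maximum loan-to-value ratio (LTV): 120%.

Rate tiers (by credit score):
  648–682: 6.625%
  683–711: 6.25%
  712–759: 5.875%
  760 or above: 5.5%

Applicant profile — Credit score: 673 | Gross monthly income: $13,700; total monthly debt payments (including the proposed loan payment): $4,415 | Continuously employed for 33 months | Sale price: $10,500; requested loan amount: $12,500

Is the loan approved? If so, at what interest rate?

Approved at 6.625%

Credit score 673 ≥ 648 (meets minimum)
LTV: 12,500 ÷ 10,500 = 119%, within 120% cap
DTI: 4,415 ÷ 13,700 = 32.2%, within the 36% cap
Employment 33 ≥ 6 months
All requirements met. Score 673 falls in the 648–682 tier → 6.625%.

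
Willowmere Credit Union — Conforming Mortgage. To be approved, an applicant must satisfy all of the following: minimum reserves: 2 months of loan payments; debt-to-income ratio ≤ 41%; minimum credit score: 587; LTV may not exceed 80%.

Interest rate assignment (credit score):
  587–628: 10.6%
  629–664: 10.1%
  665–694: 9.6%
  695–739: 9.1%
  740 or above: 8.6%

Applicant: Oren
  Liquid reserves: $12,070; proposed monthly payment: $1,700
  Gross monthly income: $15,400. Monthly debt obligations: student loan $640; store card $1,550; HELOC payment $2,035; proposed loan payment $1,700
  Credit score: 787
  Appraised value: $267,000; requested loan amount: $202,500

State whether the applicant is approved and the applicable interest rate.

Approved at 8.6%

Credit score 787 ≥ 587 (meets minimum)
Loan-to-value = 202,500/267,000 = 75.8% — pass (80% max)
Liquid reserves cover 12,070/1,700 = 7.1 months — ≥ 2 required
Total monthly debts = (640 + 1,550 + 2,035 + 1,700) = 5,925. Debt-to-income = 5,925/15,400 = 38.5% — meets 41% limit
All requirements met. Score 787 falls in the 740 or above tier → 8.6%.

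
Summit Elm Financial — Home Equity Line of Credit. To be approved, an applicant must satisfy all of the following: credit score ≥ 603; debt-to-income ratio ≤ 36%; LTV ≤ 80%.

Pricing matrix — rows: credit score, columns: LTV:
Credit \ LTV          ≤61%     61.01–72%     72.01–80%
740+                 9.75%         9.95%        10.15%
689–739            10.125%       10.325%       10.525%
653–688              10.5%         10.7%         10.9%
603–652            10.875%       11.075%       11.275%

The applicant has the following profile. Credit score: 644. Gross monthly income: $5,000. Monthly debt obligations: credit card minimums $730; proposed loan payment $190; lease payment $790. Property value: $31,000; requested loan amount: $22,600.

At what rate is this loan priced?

11.275%

Credit score 644 ≥ 603; Total monthly debts = (730 + 190 + 790) = 1,710. DTI = 1,710/5,000 = 34.2% ≤ 36%
LTV: 22,600 ÷ 31,000 = 72.9%, within 80% cap
Score 644 is in the 603–652 band; LTV 72.9% is in the 72.01–80% band → 11.275%.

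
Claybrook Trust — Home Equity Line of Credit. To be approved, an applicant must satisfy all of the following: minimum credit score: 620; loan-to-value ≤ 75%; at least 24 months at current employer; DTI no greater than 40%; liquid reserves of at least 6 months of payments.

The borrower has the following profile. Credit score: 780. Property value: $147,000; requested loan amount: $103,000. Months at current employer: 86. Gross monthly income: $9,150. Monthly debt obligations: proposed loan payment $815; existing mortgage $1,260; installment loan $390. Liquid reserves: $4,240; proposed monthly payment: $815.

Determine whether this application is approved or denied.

Denied

Credit score 780 ≥ 620 (meets)
LTV = 103,000/147,000 = 70.1% ≤ 75%
Employment 86 ≥ 24 months
Total monthly debts = (815 + 1,260 + 390) = 2,465. Debt-to-income = 2,465/9,150 = 26.9% — meets 40% limit
Reserves: 4,240 ÷ 815 = 5.2 months (below 6-month minimum)
Fails on reserves.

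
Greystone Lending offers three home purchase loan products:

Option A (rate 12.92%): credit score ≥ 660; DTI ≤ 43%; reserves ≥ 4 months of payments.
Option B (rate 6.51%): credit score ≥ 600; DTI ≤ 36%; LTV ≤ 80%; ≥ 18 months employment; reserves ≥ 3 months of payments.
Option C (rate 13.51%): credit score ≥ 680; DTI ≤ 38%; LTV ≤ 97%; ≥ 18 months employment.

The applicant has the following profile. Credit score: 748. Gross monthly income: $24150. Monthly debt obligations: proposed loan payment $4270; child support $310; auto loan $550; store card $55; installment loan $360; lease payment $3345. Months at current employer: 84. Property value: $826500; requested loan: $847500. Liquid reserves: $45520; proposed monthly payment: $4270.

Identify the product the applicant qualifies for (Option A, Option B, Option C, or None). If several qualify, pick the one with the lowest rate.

Option A

Total debts = (4,270 + 310 + 550 + 55 + 360 + 3,345) = 8,890; DTI = 8,890/24,150 = 36.8%.
LTV = 847,500/826,500 = 102.5%.
Reserves = 45,520/4,270 = 10.7 months.
Option A: score 748 ≥ 660; DTI 36.8% ≤ 43%; reserves 10.7 ≥ 4 mo → qualifies.
Option B: score 748 ≥ 600; DTI 36.8% > 36%; LTV 102.5% > 80%; employment 84 ≥ 18 mo; reserves 10.7 ≥ 3 mo → does not qualify.
Option C: score 748 ≥ 680; DTI 36.8% ≤ 38%; LTV 102.5% > 97%; employment 84 ≥ 18 mo → does not qualify.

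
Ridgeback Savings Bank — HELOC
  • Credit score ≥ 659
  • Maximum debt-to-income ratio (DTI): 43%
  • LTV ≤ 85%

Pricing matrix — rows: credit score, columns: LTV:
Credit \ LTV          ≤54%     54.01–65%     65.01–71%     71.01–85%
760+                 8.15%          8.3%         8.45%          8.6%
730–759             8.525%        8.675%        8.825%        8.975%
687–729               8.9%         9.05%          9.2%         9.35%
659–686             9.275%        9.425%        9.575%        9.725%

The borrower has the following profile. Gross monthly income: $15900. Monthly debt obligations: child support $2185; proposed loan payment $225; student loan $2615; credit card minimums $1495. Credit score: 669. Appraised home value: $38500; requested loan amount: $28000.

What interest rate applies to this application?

9.725%

Credit score 669 ≥ 659; Total monthly debts = (2,185 + 225 + 2,615 + 1,495) = 6,520. Debt-to-income = 6,520/15,900 = 41% — meets 43% limit
LTV: 28,000 ÷ 38,500 = 72.7%, within 85% cap
Credit 669 → row 659–686; LTV 72.7% → column 71.01–85%. Grid cell → 9.725%.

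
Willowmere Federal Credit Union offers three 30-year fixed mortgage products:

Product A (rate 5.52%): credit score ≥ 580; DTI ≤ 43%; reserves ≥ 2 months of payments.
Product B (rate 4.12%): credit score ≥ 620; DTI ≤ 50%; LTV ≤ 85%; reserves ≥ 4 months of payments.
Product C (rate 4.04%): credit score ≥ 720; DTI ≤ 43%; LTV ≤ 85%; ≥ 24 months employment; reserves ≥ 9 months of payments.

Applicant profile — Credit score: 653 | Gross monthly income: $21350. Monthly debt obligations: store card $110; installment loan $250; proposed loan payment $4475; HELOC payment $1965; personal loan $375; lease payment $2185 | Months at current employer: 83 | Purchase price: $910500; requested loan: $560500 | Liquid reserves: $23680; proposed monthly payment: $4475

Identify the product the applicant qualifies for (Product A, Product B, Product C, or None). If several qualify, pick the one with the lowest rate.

Total debts = (110 + 250 + 4,475 + 1,965 + 375 + 2,185) = 9,360; DTI = 9,360/21,350 = 43.8%.
LTV = 560,500/910,500 = 61.6%.
Reserves = 23,680/4,475 = 5.3 months.
Product A: score 653 ≥ 580; DTI 43.8% > 43%; reserves 5.3 ≥ 2 mo → does not qualify.
Product B: score 653 ≥ 620; DTI 43.8% ≤ 50%; LTV 61.6% ≤ 85%; reserves 5.3 ≥ 4 mo → qualifies.
Product C: score 653 < 720; DTI 43.8% > 43%; LTV 61.6% ≤ 85%; employment 83 ≥ 24 mo; reserves 5.3 < 9 mo → does not qualify.

Product B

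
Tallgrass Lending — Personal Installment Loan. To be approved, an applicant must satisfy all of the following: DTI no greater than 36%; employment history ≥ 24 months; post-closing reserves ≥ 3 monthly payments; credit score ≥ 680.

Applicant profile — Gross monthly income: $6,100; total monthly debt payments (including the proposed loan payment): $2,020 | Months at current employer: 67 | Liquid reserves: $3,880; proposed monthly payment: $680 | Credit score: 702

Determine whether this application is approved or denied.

Approved

DTI: 2,020 ÷ 6,100 = 33.1%, within the 36% cap
Employment 67 ≥ 24 months
Reserves = 3,880/680 = 5.7 months ≥ 3
Credit score 702 ≥ 680 (meets)
All criteria satisfied.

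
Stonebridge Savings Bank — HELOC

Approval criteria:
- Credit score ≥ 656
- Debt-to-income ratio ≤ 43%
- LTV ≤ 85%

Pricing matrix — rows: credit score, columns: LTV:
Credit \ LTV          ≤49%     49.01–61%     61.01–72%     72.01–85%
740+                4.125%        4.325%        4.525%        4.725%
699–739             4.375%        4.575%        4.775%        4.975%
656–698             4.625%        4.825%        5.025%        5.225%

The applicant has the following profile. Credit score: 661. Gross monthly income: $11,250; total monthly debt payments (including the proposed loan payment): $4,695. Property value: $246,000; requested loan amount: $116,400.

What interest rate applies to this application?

4.625%

Credit score 661 ≥ 656; DTI: 4,695 ÷ 11,250 = 41.7%, within the 43% cap
LTV: 116,400 ÷ 246,000 = 47.3%, within 85% cap
Credit 661 → row 656–698; LTV 47.3% → column ≤49%. Grid cell → 4.625%.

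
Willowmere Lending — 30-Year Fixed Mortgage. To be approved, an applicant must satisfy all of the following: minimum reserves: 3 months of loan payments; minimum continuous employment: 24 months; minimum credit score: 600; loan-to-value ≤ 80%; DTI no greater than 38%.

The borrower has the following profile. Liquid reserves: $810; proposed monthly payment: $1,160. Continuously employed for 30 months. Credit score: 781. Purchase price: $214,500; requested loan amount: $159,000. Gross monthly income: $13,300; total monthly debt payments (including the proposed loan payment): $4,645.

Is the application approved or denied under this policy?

Denied

Reserves = 810/1,160 = 0.7 months < 3
Employment 30 ≥ 24 months
Credit score 781 ≥ 600 (meets)
Loan-to-value = 159,000/214,500 = 74.1% — pass (80% max)
DTI = 4,645/13,300 = 34.9% ≤ 38%
Fails on reserves.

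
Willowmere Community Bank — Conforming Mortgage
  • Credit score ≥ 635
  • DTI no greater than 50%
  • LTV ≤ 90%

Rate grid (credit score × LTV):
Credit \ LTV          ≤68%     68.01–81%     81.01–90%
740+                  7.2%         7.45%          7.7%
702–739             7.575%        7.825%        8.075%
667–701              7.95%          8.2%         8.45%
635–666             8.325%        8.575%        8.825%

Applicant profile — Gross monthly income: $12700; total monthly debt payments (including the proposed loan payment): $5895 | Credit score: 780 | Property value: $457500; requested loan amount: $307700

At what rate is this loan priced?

7.2%

Credit score 780 ≥ 635; DTI = 5,895/12,700 = 46.4% ≤ 50%
LTV: 307,700 ÷ 457,500 = 67.3%, within 90% cap
Row: 780 falls in 740+. Column: 67.3% falls in ≤68%. Rate = 7.2%.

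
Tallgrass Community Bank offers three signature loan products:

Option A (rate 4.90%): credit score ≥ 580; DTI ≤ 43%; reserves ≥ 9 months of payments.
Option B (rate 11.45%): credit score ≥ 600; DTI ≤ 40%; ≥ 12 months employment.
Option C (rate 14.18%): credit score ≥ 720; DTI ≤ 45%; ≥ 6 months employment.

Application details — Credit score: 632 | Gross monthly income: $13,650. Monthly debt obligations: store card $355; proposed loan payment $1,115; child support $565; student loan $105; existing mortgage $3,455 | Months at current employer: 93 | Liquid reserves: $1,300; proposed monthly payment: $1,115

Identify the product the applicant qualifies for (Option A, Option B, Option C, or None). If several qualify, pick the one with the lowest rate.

Total debts = (355 + 1,115 + 565 + 105 + 3,455) = 5,595; DTI = 5,595/13,650 = 41%.
Reserves = 1,300/1,115 = 1.2 months.
Option A: score 632 ≥ 580; DTI 41% ≤ 43%; reserves 1.2 < 9 mo → does not qualify.
Option B: score 632 ≥ 600; DTI 41% > 40%; employment 93 ≥ 12 mo → does not qualify.
Option C: score 632 < 720; DTI 41% ≤ 45%; employment 93 ≥ 6 mo → does not qualify.

None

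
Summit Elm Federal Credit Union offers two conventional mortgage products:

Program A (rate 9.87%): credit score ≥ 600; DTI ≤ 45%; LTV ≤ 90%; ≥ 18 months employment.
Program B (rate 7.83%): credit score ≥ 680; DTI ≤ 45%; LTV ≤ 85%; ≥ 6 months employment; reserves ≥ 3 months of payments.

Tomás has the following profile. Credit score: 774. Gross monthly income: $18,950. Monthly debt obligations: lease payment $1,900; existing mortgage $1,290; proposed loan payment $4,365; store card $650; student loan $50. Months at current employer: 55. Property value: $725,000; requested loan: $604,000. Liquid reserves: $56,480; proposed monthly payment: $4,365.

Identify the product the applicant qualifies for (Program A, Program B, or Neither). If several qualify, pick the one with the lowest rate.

Total debts = (1,900 + 1,290 + 4,365 + 650 + 50) = 8,255; DTI = 8,255/18,950 = 43.6%.
LTV = 604,000/725,000 = 83.3%.
Reserves = 56,480/4,365 = 12.9 months.
Program A: score 774 ≥ 600; DTI 43.6% ≤ 45%; LTV 83.3% ≤ 90%; employment 55 ≥ 18 mo → qualifies.
Program B: score 774 ≥ 680; DTI 43.6% ≤ 45%; LTV 83.3% ≤ 85%; employment 55 ≥ 6 mo; reserves 12.9 ≥ 3 mo → qualifies.
Qualifying: Program A, Program B. Lowest rate is 7.83% → Program B.

Program B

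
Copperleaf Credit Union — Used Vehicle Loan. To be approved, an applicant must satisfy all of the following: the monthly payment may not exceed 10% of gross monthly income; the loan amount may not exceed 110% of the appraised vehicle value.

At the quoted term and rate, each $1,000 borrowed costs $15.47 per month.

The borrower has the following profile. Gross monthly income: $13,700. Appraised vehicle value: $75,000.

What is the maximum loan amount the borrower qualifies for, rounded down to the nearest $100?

$82,500

Payment cap: 10% × $13,700 = $1,370/month.
At $15.47 per $1,000, that supports 1,370/15.47 × 1,000 ≈ $88,558 → $88,500.
LTV cap: 110% × $75,000 = $82,500 → $82,500.
Binding constraint: loan-to-value.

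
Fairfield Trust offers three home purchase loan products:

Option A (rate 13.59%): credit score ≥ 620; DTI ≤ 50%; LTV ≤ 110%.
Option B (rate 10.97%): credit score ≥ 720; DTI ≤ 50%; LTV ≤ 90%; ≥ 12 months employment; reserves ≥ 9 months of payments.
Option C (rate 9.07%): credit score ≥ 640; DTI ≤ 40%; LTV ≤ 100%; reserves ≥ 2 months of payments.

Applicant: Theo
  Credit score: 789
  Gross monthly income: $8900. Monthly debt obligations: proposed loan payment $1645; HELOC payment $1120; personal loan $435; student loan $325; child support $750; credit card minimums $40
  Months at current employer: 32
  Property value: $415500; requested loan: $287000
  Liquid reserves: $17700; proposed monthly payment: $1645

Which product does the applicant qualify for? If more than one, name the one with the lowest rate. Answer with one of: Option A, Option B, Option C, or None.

Total debts = (1,645 + 1,120 + 435 + 325 + 750 + 40) = 4,315; DTI = 4,315/8,900 = 48.5%.
LTV = 287,000/415,500 = 69.1%.
Reserves = 17,700/1,645 = 10.8 months.
Option A: score 789 ≥ 620; DTI 48.5% ≤ 50%; LTV 69.1% ≤ 110% → qualifies.
Option B: score 789 ≥ 720; DTI 48.5% ≤ 50%; LTV 69.1% ≤ 90%; employment 32 ≥ 12 mo; reserves 10.8 ≥ 9 mo → qualifies.
Option C: score 789 ≥ 640; DTI 48.5% > 40%; LTV 69.1% ≤ 100%; reserves 10.8 ≥ 2 mo → does not qualify.
Qualifying: Option A, Option B. Lowest rate is 10.97% → Option B.

Option B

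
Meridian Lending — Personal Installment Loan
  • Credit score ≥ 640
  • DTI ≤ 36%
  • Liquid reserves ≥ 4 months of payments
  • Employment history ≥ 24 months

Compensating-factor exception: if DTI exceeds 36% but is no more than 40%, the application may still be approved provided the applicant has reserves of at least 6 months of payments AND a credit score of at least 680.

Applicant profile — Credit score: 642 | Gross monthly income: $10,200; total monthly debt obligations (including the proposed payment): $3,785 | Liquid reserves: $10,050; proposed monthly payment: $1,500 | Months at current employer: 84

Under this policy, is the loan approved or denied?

Denied

Credit score 642 ≥ 640 (meets base)
DTI: 3,785 ÷ 10,200 = 37.1%, over the 36% base limit.
Reserves: 10,050 ÷ 1,500 = 6.7 months (meets 4-month minimum)
Employment 84 ≥ 24 months
37.1% falls in the override range (36%–40%), so the compensating-factor test applies.
Override check — reserves: 6.7 mo (ok); score: 642 (below 680).
Compensating-factor requirement not fully met.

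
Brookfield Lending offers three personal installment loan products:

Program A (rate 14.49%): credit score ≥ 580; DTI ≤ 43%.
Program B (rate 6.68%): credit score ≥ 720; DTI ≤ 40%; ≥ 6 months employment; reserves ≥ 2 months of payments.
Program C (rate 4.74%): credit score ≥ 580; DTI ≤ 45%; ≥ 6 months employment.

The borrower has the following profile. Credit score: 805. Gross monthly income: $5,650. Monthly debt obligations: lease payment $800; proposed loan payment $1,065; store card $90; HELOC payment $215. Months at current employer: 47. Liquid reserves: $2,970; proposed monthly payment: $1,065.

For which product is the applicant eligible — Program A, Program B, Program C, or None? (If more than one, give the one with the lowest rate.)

Program C

Total debts = (800 + 1,065 + 90 + 215) = 2,170; DTI = 2,170/5,650 = 38.4%.
Reserves = 2,970/1,065 = 2.8 months.
Program A: score 805 ≥ 580; DTI 38.4% ≤ 43% → qualifies.
Program B: score 805 ≥ 720; DTI 38.4% ≤ 40%; employment 47 ≥ 6 mo; reserves 2.8 ≥ 2 mo → qualifies.
Program C: score 805 ≥ 580; DTI 38.4% ≤ 45%; employment 47 ≥ 6 mo → qualifies.
Qualifying: Program A, Program B, Program C. Lowest rate is 4.74% → Program C.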